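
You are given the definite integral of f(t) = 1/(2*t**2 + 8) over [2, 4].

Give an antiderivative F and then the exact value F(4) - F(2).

Antiderivative: F(t) = atan(t/2)/4; value = -pi/16 + atan(2)/4

Any candidate F(t) must reproduce f(t) exactly when differentiated.
F(t) = atan(t/2)/4 is an antiderivative of f.
Check: d/dt[atan(t/2)/4] = 1/(2*t**2 + 8) = f(t).
F(4) = atan(2)/4; F(2) = pi/16.
Integral = F(4) - F(2) = -pi/16 + atan(2)/4.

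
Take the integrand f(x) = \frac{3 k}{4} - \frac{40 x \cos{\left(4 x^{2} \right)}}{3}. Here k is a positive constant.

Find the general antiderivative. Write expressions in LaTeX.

Differentiate the proposed F(x) back; it has to land on f(x) exactly.
Check: d/dx[\frac{9 k x - 20 \sin{\left(4 x^{2} \right)}}{12}] = \frac{3 k}{4} - \frac{40 x \cos{\left(4 x^{2} \right)}}{3} = f(x).

F(x) = \frac{9 k x - 20 \sin{\left(4 x^{2} \right)}}{12} + C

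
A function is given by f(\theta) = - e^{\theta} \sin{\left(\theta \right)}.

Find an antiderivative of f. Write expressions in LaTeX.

Since d/d\theta undoes antidifferentiation here, F'(\theta) = f(\theta) is required of F(\theta).
Check: d/d\theta[\frac{\left(- \sin{\left(\theta \right)} + \cos{\left(\theta \right)}\right) e^{\theta}}{2}] = - e^{\theta} \sin{\left(\theta \right)} = f(\theta).

An antiderivative is F(\theta) = \frac{\left(- \sin{\left(\theta \right)} + \cos{\left(\theta \right)}\right) e^{\theta}}{2}.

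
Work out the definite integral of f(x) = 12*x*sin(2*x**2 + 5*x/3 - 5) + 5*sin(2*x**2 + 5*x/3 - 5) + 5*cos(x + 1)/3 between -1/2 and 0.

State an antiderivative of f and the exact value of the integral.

Integrate term by term and add the pieces.
F(x) = 5*sin(x + 1)/3 - 3*cos(2*x**2 + 5*x/3 - 5) is an antiderivative of f.
Check: d/dx[5*sin(x + 1)/3 - 3*cos(2*x**2 + 5*x/3 - 5)] = 12*x*sin(2*x**2 + 5*x/3 - 5) + 5*sin(2*x**2 + 5*x/3 - 5) + 5*cos(x + 1)/3 = f(x).
F(0) = -3*cos(5) + 5*sin(1)/3; F(-1/2) = -3*cos(16/3) + 5*sin(1/2)/3.
Integral = F(0) - F(-1/2) = -3*cos(5) - 5*sin(1/2)/3 + 5*sin(1)/3 + 3*cos(16/3).

Antiderivative: F(x) = 5*sin(x + 1)/3 - 3*cos(2*x**2 + 5*x/3 - 5); value = -3*cos(5) - 5*sin(1/2)/3 + 5*sin(1)/3 + 3*cos(16/3)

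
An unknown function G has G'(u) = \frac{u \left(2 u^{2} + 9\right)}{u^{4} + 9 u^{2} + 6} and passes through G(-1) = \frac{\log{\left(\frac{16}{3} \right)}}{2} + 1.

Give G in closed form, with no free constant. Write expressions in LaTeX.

G(u) = \frac{\log{\left(\frac{u^{4}}{3} + 3 u^{2} + 2 \right)}}{2} + 1

G'(u) matches the chain-rule pattern g'(h)*h' with inner function h(u) = \frac{u^{4}}{3} + 3 u^{2} + 2; substituting w = h(u) collapses the integral.
A general antiderivative is \frac{\log{\left(\frac{u^{4}}{3} + 3 u^{2} + 2 \right)}}{2} + C.
The condition gives C = \frac{\log{\left(\frac{16}{3} \right)}}{2} + 1 - (\frac{\log{\left(\frac{16}{3} \right)}}{2}) = 1.
So G(u) = \frac{\log{\left(\frac{u^{4}}{3} + 3 u^{2} + 2 \right)}}{2} + 1.
Check: d/du[\frac{\log{\left(\frac{u^{4}}{3} + 3 u^{2} + 2 \right)}}{2} + 1] = \frac{2 u^{3} + 9 u}{u^{4} + 9 u^{2} + 6}, which equals G'(u).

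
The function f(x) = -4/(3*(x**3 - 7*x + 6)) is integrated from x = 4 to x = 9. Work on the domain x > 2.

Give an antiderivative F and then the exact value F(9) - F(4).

Antiderivative: F(x) = (-4*log(x - 2) + 5*log(x - 1) - log(x + 3))/15; value = -log(7)/5 - log(3)/3 - log(12)/15 + 4*log(2)/15 + log(8)/3

The denominator factors as 3*(x - 2)*(x - 1)*(x + 3); partial fractions split f into directly integrable pieces: -1/(15*(x + 3)) + 1/(3*(x - 1)) - 4/(15*(x - 2)).
F(x) = (-4*log(x - 2) + 5*log(x - 1) - log(x + 3))/15 is an antiderivative of f.
Check: d/dx[(-4*log(x - 2) + 5*log(x - 1) - log(x + 3))/15] = -4/(3*x**3 - 21*x + 18), which equals f(x).
F(9) = -4*log(7)/15 - log(12)/15 + log(8)/3; F(4) = -4*log(2)/15 - log(7)/15 + log(3)/3.
Integral = F(9) - F(4) = -log(7)/5 - log(3)/3 - log(12)/15 + 4*log(2)/15 + log(8)/3.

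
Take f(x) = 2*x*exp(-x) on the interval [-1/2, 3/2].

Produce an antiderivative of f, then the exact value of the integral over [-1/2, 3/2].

Recognize the product-rule pattern: f = u'v + uv' with u = -2*x - 2, v = exp(-x), so integration by parts undoes it.
F(x) = -2*x*exp(-x) - 2*exp(-x) is an antiderivative of f.
Check: d/dx[-2*x*exp(-x) - 2*exp(-x)] = 2*x*exp(-x) = f(x).
F(3/2) = -5*exp(-3/2); F(-1/2) = -exp(1/2).
Integral = F(3/2) - F(-1/2) = -5*exp(-3/2) + exp(1/2).

Antiderivative: F(x) = -2*x*exp(-x) - 2*exp(-x); value = -5*exp(-3/2) + exp(1/2)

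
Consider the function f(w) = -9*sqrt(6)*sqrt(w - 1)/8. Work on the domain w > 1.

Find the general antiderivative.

F(w) = -3*sqrt(6)*(w - 1)**(3/2)/4 + C

A first test for any F(w): its w-derivative must equal f(w) identically.
Check: d/dw[-3*sqrt(6)*(w - 1)**(3/2)/4] = -9*sqrt(6)*sqrt(w - 1)/8 = f(w).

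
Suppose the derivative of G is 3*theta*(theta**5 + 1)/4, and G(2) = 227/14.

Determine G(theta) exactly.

G(theta) = (6*theta**7 + 21*theta**2 + 56)/56

Recover the given G'(theta) by differentiating a candidate G(theta); any mismatch rules it out.
A general antiderivative is 3*theta**7/28 + 3*theta**2/8 + C.
The condition gives C = 227/14 - (213/14) = 1.
So G(theta) = (6*theta**7 + 21*theta**2 + 56)/56.
Check: d/dtheta[(6*theta**7 + 21*theta**2 + 56)/56] = 3*theta**6/4 + 3*theta/4, which equals G'(theta).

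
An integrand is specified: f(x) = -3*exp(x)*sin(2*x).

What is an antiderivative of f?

Whatever form F(x) takes, F'(x) = f(x) is non-negotiable.
Check: d/dx[3*(-sin(2*x) + 2*cos(2*x))*exp(x)/5] = -3*exp(x)*sin(2*x) = f(x).

An antiderivative is F(x) = 3*(-sin(2*x) + 2*cos(2*x))*exp(x)/5.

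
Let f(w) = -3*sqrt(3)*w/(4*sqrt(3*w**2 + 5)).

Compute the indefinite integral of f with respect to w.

F(w) = -sqrt(3)*sqrt(3*w**2 + 5)/4 + C

The substitution u = w**2 + 5/3 works: f is exactly (dF/du)*(du/dw) for that inner function.
Check: d/dw[-sqrt(3)*sqrt(3*w**2 + 5)/4] = -3*sqrt(3)*w/(4*sqrt(3*w**2 + 5)) = f(w).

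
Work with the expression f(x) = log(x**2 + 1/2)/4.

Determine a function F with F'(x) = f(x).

A first test for any F(x): its x-derivative must equal f(x) identically.
Check: d/dx[x*log(x**2 + 1/2)/4 - x/2 + sqrt(2)*atan(sqrt(2)*x)/4] = log(x**2 + 1/2)/4 = f(x).

An antiderivative is F(x) = x*log(x**2 + 1/2)/4 - x/2 + sqrt(2)*atan(sqrt(2)*x)/4.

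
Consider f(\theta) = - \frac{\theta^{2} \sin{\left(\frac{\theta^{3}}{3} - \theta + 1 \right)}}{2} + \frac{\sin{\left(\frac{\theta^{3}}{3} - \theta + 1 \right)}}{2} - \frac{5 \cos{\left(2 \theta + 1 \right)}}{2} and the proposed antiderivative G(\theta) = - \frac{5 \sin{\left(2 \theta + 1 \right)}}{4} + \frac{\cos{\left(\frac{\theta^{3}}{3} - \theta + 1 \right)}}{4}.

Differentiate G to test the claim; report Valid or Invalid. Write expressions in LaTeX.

Invalid: d/d\theta[G] - f = \frac{\theta^{2} \sin{\left(\frac{\theta^{3}}{3} - \theta + 1 \right)}}{4} - \frac{\sin{\left(\frac{\theta^{3}}{3} - \theta + 1 \right)}}{4}, which is not 0.

d/d\theta[G] = - \frac{\theta^{2} \sin{\left(\frac{\theta^{3}}{3} - \theta + 1 \right)}}{4} + \frac{\sin{\left(\frac{\theta^{3}}{3} - \theta + 1 \right)}}{4} - \frac{5 \cos{\left(2 \theta + 1 \right)}}{2}
d/d\theta[G] - f(\theta) = \frac{\theta^{2} \sin{\left(\frac{\theta^{3}}{3} - \theta + 1 \right)}}{4} - \frac{\sin{\left(\frac{\theta^{3}}{3} - \theta + 1 \right)}}{4} != 0.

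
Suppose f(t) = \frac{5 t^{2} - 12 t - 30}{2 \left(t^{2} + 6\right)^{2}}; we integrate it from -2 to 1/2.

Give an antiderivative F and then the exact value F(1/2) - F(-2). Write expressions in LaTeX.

f has the shape u'v + uv' for u = \frac{1}{t^{2} + 6} and v = 3 - \frac{5 t}{2} — it is the derivative of the product u*v.
F(t) = \frac{3 - \frac{5 t}{2}}{t^{2} + 6} is an antiderivative of f.
Check: d/dt[\frac{3 - \frac{5 t}{2}}{t^{2} + 6}] = \frac{5 t^{2} - 12 t - 30}{2 t^{4} + 24 t^{2} + 72}, which equals f(t).
F(1/2) = \frac{7}{25}; F(-2) = \frac{4}{5}.
Integral = F(1/2) - F(-2) = - \frac{13}{25}.

Antiderivative: F(t) = \frac{3 - \frac{5 t}{2}}{t^{2} + 6}; value = - \frac{13}{25}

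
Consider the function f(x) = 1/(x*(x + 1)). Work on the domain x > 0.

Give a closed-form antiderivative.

Factor the denominator (x*(x + 1)) and decompose: f = -1/(x + 1) + 1/x; each piece integrates to a log, atan, or power term.
Check: d/dx[log(x) - log(x + 1)] = 1/(x**2 + x), which equals f(x).

An antiderivative is F(x) = log(x) - log(x + 1).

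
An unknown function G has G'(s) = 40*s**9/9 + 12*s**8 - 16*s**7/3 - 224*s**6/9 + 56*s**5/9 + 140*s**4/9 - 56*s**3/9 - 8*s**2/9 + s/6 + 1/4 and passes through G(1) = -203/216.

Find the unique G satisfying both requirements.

G'(s) has the shape u'v + uv' for u = (-2*s**2/3 - 2*s/3 + 1)**3/2 and v = -3*s**4 - 1/4 — it is the derivative of the product u*v.
A general antiderivative is (-3*s**4 - 1/4)*(-2*s**2/3 - 2*s/3 + 1)**3/2 + C.
The condition gives C = -203/216 - (13/216) = -1.
So G(s) = ((-12*s**4 - 1)*(-2*s**2 - 2*s + 3)**3 - 216)/216.
Check: d/ds[((-12*s**4 - 1)*(-2*s**2 - 2*s + 3)**3 - 216)/216] = 40*s**9/9 + 12*s**8 - 16*s**7/3 - 224*s**6/9 + 56*s**5/9 + 140*s**4/9 - 56*s**3/9 - 8*s**2/9 + s/6 + 1/4 = G'(s).

G(s) = ((-12*s**4 - 1)*(-2*s**2 - 2*s + 3)**3 - 216)/216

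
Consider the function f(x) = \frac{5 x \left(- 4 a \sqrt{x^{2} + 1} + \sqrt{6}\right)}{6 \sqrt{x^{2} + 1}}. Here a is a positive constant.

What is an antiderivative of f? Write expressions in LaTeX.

An antiderivative is F(x) = - \frac{5 a x^{2}}{3} + \frac{5 \sqrt{\frac{3 x^{2}}{2} + \frac{3}{2}}}{3}.

A first test for any F(x): its x-derivative must equal f(x) identically.
Check: d/dx[- \frac{5 a x^{2}}{3} + \frac{5 \sqrt{\frac{3 x^{2}}{2} + \frac{3}{2}}}{3}] = \frac{- 20 a x \sqrt{x^{2} + 1} + 5 \sqrt{6} x}{6 \sqrt{x^{2} + 1}}, which equals f(x).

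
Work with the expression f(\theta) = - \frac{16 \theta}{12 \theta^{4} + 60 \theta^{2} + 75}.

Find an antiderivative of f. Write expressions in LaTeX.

An antiderivative is F(\theta) = \frac{2}{3 \theta^{2} + \frac{15}{2}}.

f matches the chain-rule pattern g'(h)*h' with inner function h(\theta) = \theta^{2} + \frac{5}{2}; substituting u = h(\theta) collapses the integral.
Check: d/d\theta[\frac{2}{3 \theta^{2} + \frac{15}{2}}] = - \frac{16 \theta}{12 \theta^{4} + 60 \theta^{2} + 75} = f(\theta).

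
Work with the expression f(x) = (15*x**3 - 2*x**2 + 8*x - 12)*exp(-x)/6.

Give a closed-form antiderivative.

f has the shape u'v + uv' for u = -5*x**3/2 - 43*x**2/6 - 47*x/3 - 41/3 and v = exp(-x) — it is the derivative of the product u*v.
Check: d/dx[(-15*x**3 - 43*x**2 - 94*x - 82)*exp(-x)/6] = (15*x**3 - 2*x**2 + 8*x - 12)*exp(-x)/6 = f(x).

An antiderivative is F(x) = (-15*x**3 - 43*x**2 - 94*x - 82)*exp(-x)/6.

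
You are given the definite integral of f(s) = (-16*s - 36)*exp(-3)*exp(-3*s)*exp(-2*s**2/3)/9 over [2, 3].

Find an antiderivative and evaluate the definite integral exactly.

Antiderivative: F(s) = 4*exp(-3)*exp(-3*s)*exp(-2*s**2/3)/3; value = -4*exp(-35/3)/3 + 4*exp(-18)/3

f matches the chain-rule pattern g'(h)*h' with inner function h(s) = -2*s**2/3 - 3*s - 3; substituting u = h(s) collapses the integral.
F(s) = 4*exp(-3)*exp(-3*s)*exp(-2*s**2/3)/3 is an antiderivative of f.
Check: d/ds[4*exp(-3)*exp(-3*s)*exp(-2*s**2/3)/3] = (-16*s - 36)*exp(-3)*exp(-3*s)*exp(-2*s**2/3)/9 = f(s).
F(3) = 4*exp(-18)/3; F(2) = 4*exp(-35/3)/3.
Integral = F(3) - F(2) = -4*exp(-35/3)/3 + 4*exp(-18)/3.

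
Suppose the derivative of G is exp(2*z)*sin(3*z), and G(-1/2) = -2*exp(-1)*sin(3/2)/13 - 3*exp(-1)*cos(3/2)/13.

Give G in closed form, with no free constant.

G(z) = 2*exp(2*z)*sin(3*z)/13 - 3*exp(2*z)*cos(3*z)/13

Any candidate G(z) must reproduce the stated G'(z) exactly.
A general antiderivative is 2*exp(2*z)*sin(3*z)/13 - 3*exp(2*z)*cos(3*z)/13 + C.
The condition gives C = -2*exp(-1)*sin(3/2)/13 - 3*exp(-1)*cos(3/2)/13 - (-2*exp(-1)*sin(3/2)/13 - 3*exp(-1)*cos(3/2)/13) = 0.
So G(z) = 2*exp(2*z)*sin(3*z)/13 - 3*exp(2*z)*cos(3*z)/13.
Check: d/dz[2*exp(2*z)*sin(3*z)/13 - 3*exp(2*z)*cos(3*z)/13] = exp(2*z)*sin(3*z) = G'(z).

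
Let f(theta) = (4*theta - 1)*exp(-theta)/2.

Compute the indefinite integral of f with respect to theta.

F(theta) = -2*theta*exp(-theta) - 3*exp(-theta)/2 + C

f has the shape u'v + uv' for u = -2*theta - 3/2 and v = exp(-theta) — it is the derivative of the product u*v.
Check: d/dtheta[-2*theta*exp(-theta) - 3*exp(-theta)/2] = (4*theta - 1)*exp(-theta)/2 = f(theta).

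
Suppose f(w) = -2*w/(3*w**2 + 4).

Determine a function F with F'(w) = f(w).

The substitution u = 3*w**2/2 + 2 works: f is exactly (dF/du)*(du/dw) for that inner function.
Check: d/dw[-log(3*w**2/2 + 2)/3] = -2*w/(3*w**2 + 4) = f(w).

An antiderivative is F(w) = -log(3*w**2/2 + 2)/3.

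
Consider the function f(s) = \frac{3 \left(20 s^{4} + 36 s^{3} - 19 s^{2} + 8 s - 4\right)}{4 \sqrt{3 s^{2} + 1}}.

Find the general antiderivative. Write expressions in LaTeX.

f has the shape u'v + uv' for u = - \frac{3 \sqrt{3 s^{2} + 1}}{4} and v = - \frac{5 s^{3}}{3} - 4 s^{2} + 4 s — it is the derivative of the product u*v.
Check: d/ds[\frac{5 s^{3} \sqrt{3 s^{2} + 1}}{4} + 3 s^{2} \sqrt{3 s^{2} + 1} - 3 s \sqrt{3 s^{2} + 1}] = \frac{60 s^{4} + 108 s^{3} - 57 s^{2} + 24 s - 12}{4 \sqrt{3 s^{2} + 1}}, which equals f(s).

F(s) = \frac{5 s^{3} \sqrt{3 s^{2} + 1}}{4} + 3 s^{2} \sqrt{3 s^{2} + 1} - 3 s \sqrt{3 s^{2} + 1} + C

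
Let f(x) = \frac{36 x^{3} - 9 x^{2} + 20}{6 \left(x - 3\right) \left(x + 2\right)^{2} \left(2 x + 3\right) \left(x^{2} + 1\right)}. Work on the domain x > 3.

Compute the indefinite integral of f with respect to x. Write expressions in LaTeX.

F(x) = \frac{23686 x \log{\left(x - 3 \right)} + 974000 x \log{\left(x + \frac{3}{2} \right)} - 1038960 x \log{\left(x + 2 \right)} + 20637 x \log{\left(x^{2} + 1 \right)} + 23382 x \operatorname{atan}{\left(x \right)} + 47372 \log{\left(x - 3 \right)} + 1948000 \log{\left(x + \frac{3}{2} \right)} - 2077920 \log{\left(x + 2 \right)} + 41274 \log{\left(x^{2} + 1 \right)} + 46764 \operatorname{atan}{\left(x \right)} + 711360}{351000 x + 702000} + C

Factor the denominator (6 \left(x - 3\right) \left(x + 2\right)^{2} \left(2 x + 3\right) \left(x^{2} + 1\right)) and decompose: f = \frac{2293 x + 1299}{19500 \left(x^{2} + 1\right)} + \frac{1948}{351 \left(2 x + 3\right)} - \frac{74}{25 \left(x + 2\right)} - \frac{152}{75 \left(x + 2\right)^{2}} + \frac{911}{13500 \left(x - 3\right)}; each piece integrates to a log, atan, or power term.
Check: d/dx[\frac{23686 x \log{\left(x - 3 \right)} + 974000 x \log{\left(x + \frac{3}{2} \right)} - 1038960 x \log{\left(x + 2 \right)} + 20637 x \log{\left(x^{2} + 1 \right)} + 23382 x \operatorname{atan}{\left(x \right)} + 47372 \log{\left(x - 3 \right)} + 1948000 \log{\left(x + \frac{3}{2} \right)} - 2077920 \log{\left(x + 2 \right)} + 41274 \log{\left(x^{2} + 1 \right)} + 46764 \operatorname{atan}{\left(x \right)} + 711360}{351000 x + 702000}] = \frac{36 x^{3} - 9 x^{2} + 20}{12 x^{6} + 30 x^{5} - 66 x^{4} - 258 x^{3} - 294 x^{2} - 288 x - 216}, which equals f(x).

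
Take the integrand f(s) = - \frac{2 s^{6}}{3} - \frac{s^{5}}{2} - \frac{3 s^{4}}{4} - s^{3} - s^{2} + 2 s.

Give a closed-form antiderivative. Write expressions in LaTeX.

An antiderivative is F(s) = - \frac{2 s^{7}}{21} - \frac{s^{6}}{12} - \frac{3 s^{5}}{20} - \frac{s^{4}}{4} - \frac{s^{3}}{3} + s^{2}.

Integrate term by term and add the pieces.
Check: d/ds[- \frac{2 s^{7}}{21} - \frac{s^{6}}{12} - \frac{3 s^{5}}{20} - \frac{s^{4}}{4} - \frac{s^{3}}{3} + s^{2}] = - \frac{2 s^{6}}{3} - \frac{s^{5}}{2} - \frac{3 s^{4}}{4} - s^{3} - s^{2} + 2 s = f(s).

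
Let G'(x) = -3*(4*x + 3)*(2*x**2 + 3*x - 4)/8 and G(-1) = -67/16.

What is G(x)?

G(x) = -(12*x**4 + 36*x**3 - 21*x**2 - 72*x + 40)/16

G'(x) matches the chain-rule pattern g'(h)*h' with inner function h(x) = x**2/2 + 3*x/4 - 1; substituting u = h(x) collapses the integral.
A general antiderivative is -3*(x**2/2 + 3*x/4 - 1)**2 + C.
The condition gives C = -67/16 - (-75/16) = 1/2.
So G(x) = -(12*x**4 + 36*x**3 - 21*x**2 - 72*x + 40)/16.
Check: d/dx[-(12*x**4 + 36*x**3 - 21*x**2 - 72*x + 40)/16] = -3*x**3 - 27*x**2/4 + 21*x/8 + 9/2, which equals G'(x).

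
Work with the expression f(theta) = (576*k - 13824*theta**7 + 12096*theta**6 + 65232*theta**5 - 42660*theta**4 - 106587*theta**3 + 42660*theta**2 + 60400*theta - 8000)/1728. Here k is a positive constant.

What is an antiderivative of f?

Since d/dtheta undoes antidifferentiation here, F'(theta) = f(theta) is required of F(theta).
Check: d/dtheta[k*theta/3 - theta**8 + theta**7 + 151*theta**6/24 - 79*theta**5/16 - 11843*theta**4/768 + 395*theta**3/48 + 3775*theta**2/216 - 125*theta/27] = k/3 - 8*theta**7 + 7*theta**6 + 151*theta**5/4 - 395*theta**4/16 - 11843*theta**3/192 + 395*theta**2/16 + 3775*theta/108 - 125/27, which equals f(theta).

An antiderivative is F(theta) = k*theta/3 - theta**8 + theta**7 + 151*theta**6/24 - 79*theta**5/16 - 11843*theta**4/768 + 395*theta**3/48 + 3775*theta**2/216 - 125*theta/27.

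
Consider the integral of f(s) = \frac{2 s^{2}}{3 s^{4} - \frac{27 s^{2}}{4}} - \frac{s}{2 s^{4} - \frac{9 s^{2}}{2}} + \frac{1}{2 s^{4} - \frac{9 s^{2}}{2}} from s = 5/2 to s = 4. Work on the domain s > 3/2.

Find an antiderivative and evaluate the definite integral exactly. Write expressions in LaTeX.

Factor the denominator (3 s^{2} \left(2 s - 3\right) \left(2 s + 3\right)) and decompose: f = - \frac{22}{27 \left(2 s + 3\right)} + \frac{10}{27 \left(2 s - 3\right)} + \frac{2}{9 s} - \frac{2}{9 s^{2}}; each piece integrates to a log, atan, or power term.
F(s) = \frac{2 \log{\left(s \right)}}{9} + \frac{5 \log{\left(s - \frac{3}{2} \right)}}{27} - \frac{11 \log{\left(s + \frac{3}{2} \right)}}{27} + \frac{2}{9 s} is an antiderivative of f.
Check: d/ds[\frac{2 \log{\left(s \right)}}{9} + \frac{5 \log{\left(s - \frac{3}{2} \right)}}{27} - \frac{11 \log{\left(s + \frac{3}{2} \right)}}{27} + \frac{2}{9 s}] = \frac{8 s^{2} - 6 s + 6}{12 s^{4} - 27 s^{2}}, which equals f(s).
F(4) = - \frac{11 \log{\left(\frac{11}{2} \right)}}{27} + \frac{1}{18} + \frac{5 \log{\left(\frac{5}{2} \right)}}{27} + \frac{2 \log{\left(4 \right)}}{9}; F(5/2) = - \frac{11 \log{\left(4 \right)}}{27} + \frac{4}{45} + \frac{2 \log{\left(\frac{5}{2} \right)}}{9}.
Integral = F(4) - F(5/2) = - \frac{11 \log{\left(\frac{11}{2} \right)}}{27} - \frac{\log{\left(\frac{5}{2} \right)}}{27} - \frac{1}{30} + \frac{17 \log{\left(4 \right)}}{27}.

Antiderivative: F(s) = \frac{2 \log{\left(s \right)}}{9} + \frac{5 \log{\left(s - \frac{3}{2} \right)}}{27} - \frac{11 \log{\left(s + \frac{3}{2} \right)}}{27} + \frac{2}{9 s}; value = - \frac{11 \log{\left(\frac{11}{2} \right)}}{27} - \frac{\log{\left(\frac{5}{2} \right)}}{27} - \frac{1}{30} + \frac{17 \log{\left(4 \right)}}{27}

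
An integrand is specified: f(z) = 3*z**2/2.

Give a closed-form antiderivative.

An antiderivative is F(z) = z**3/2.

Check any antiderivative F(z) by computing F'(z) and comparing it with f(z).
Check: d/dz[z**3/2] = 3*z**2/2 = f(z).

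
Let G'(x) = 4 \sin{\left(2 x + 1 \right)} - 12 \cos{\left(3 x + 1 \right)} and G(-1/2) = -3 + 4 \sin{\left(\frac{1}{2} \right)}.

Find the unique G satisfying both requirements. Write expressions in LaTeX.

Integrate term by term and add the pieces.
A general antiderivative is - 4 \sin{\left(3 x + 1 \right)} - 2 \cos{\left(2 x + 1 \right)} + C.
The condition gives C = -3 + 4 \sin{\left(\frac{1}{2} \right)} - (-2 + 4 \sin{\left(\frac{1}{2} \right)}) = -1.
So G(x) = - 4 \sin{\left(3 x + 1 \right)} - 2 \cos{\left(2 x + 1 \right)} - 1.
Check: d/dx[- 4 \sin{\left(3 x + 1 \right)} - 2 \cos{\left(2 x + 1 \right)} - 1] = 4 \sin{\left(2 x + 1 \right)} - 12 \cos{\left(3 x + 1 \right)} = G'(x).

G(x) = - 4 \sin{\left(3 x + 1 \right)} - 2 \cos{\left(2 x + 1 \right)} - 1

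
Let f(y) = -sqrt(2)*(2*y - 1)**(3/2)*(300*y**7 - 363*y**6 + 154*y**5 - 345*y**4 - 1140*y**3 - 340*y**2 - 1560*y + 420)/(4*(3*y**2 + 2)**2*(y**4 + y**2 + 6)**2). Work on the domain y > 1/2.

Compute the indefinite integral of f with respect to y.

Any candidate F(y) must reproduce f(y) exactly when differentiated.
Check: d/dy[sqrt(2)*(2*y - 1)**(5/2)*(20*y - 3)/(4*(3*y**2 + 2)*(y**4 + y**2 + 6))] = (-600*sqrt(2)*y**8*sqrt(2*y - 1) + 1026*sqrt(2)*y**7*sqrt(2*y - 1) - 671*sqrt(2)*y**6*sqrt(2*y - 1) + 844*sqrt(2)*y**5*sqrt(2*y - 1) + 1935*sqrt(2)*y**4*sqrt(2*y - 1) - 460*sqrt(2)*y**3*sqrt(2*y - 1) + 2780*sqrt(2)*y**2*sqrt(2*y - 1) - 2400*sqrt(2)*y*sqrt(2*y - 1) + 420*sqrt(2)*sqrt(2*y - 1))/(36*y**12 + 120*y**10 + 580*y**8 + 1088*y**6 + 2080*y**4 + 1920*y**2 + 576), which equals f(y).

F(y) = sqrt(2)*(2*y - 1)**(5/2)*(20*y - 3)/(4*(3*y**2 + 2)*(y**4 + y**2 + 6)) + C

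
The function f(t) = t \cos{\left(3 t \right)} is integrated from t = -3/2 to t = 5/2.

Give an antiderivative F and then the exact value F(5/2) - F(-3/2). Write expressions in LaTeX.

Antiderivative: F(t) = \frac{t \sin{\left(3 t \right)}}{3} + \frac{\cos{\left(3 t \right)}}{9}; value = - \frac{\cos{\left(\frac{9}{2} \right)}}{9} + \frac{\cos{\left(\frac{15}{2} \right)}}{9} - \frac{\sin{\left(\frac{9}{2} \right)}}{2} + \frac{5 \sin{\left(\frac{15}{2} \right)}}{6}

Recover f(t) by differentiating a candidate F(t); any mismatch rules it out.
F(t) = \frac{t \sin{\left(3 t \right)}}{3} + \frac{\cos{\left(3 t \right)}}{9} is an antiderivative of f.
Check: d/dt[\frac{t \sin{\left(3 t \right)}}{3} + \frac{\cos{\left(3 t \right)}}{9}] = t \cos{\left(3 t \right)} = f(t).
F(5/2) = \frac{\cos{\left(\frac{15}{2} \right)}}{9} + \frac{5 \sin{\left(\frac{15}{2} \right)}}{6}; F(-3/2) = \frac{\sin{\left(\frac{9}{2} \right)}}{2} + \frac{\cos{\left(\frac{9}{2} \right)}}{9}.
Integral = F(5/2) - F(-3/2) = - \frac{\cos{\left(\frac{9}{2} \right)}}{9} + \frac{\cos{\left(\frac{15}{2} \right)}}{9} - \frac{\sin{\left(\frac{9}{2} \right)}}{2} + \frac{5 \sin{\left(\frac{15}{2} \right)}}{6}.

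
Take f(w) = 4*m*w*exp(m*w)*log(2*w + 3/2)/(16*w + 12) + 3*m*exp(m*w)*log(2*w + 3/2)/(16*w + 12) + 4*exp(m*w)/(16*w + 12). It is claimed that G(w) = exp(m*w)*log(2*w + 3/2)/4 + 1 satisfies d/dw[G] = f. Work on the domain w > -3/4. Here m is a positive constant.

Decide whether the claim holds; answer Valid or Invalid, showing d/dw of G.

Valid. The derivative of G reproduces f.

d/dw[G] = (4*m*w*exp(m*w)*log(2*w + 3/2) + 3*m*exp(m*w)*log(2*w + 3/2) + 4*exp(m*w))/(16*w + 12)
This equals f(w) exactly, so the claim holds.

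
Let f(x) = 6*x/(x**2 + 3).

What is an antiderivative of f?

An antiderivative is F(x) = 3*log(x**2 + 3).

f matches the chain-rule pattern g'(h)*h' with inner function h(x) = x**2 + 3; substituting u = h(x) collapses the integral.
Check: d/dx[3*log(x**2 + 3)] = 6*x/(x**2 + 3) = f(x).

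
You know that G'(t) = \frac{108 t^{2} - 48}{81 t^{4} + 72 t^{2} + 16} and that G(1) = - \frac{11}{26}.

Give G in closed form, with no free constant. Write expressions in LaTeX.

G(t) = \frac{9 t^{2} - 24 t + 4}{18 t^{2} + 8}

Recognize the product-rule pattern: G'(t) = u'v + uv' with u = - 2 t, v = \frac{1}{\frac{3 t^{2}}{2} + \frac{2}{3}}, so integration by parts undoes it.
A general antiderivative is - \frac{2 t}{\frac{3 t^{2}}{2} + \frac{2}{3}} + C.
The condition gives C = - \frac{11}{26} - (- \frac{12}{13}) = \frac{1}{2}.
So G(t) = \frac{9 t^{2} - 24 t + 4}{18 t^{2} + 8}.
Check: d/dt[\frac{9 t^{2} - 24 t + 4}{18 t^{2} + 8}] = \frac{108 t^{2} - 48}{81 t^{4} + 72 t^{2} + 16} = G'(t).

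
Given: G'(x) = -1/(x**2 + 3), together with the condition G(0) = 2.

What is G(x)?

The proposed G(x) is checked by its d/dx: the result must match the given G'(x).
A general antiderivative is -sqrt(3)*atan(sqrt(3)*x/3)/3 + C.
The condition gives C = 2 - (0) = 2.
So G(x) = -sqrt(3)*atan(sqrt(3)*x/3)/3 + 2.
Check: d/dx[-sqrt(3)*atan(sqrt(3)*x/3)/3 + 2] = -1/(x**2 + 3) = G'(x).

G(x) = -sqrt(3)*atan(sqrt(3)*x/3)/3 + 2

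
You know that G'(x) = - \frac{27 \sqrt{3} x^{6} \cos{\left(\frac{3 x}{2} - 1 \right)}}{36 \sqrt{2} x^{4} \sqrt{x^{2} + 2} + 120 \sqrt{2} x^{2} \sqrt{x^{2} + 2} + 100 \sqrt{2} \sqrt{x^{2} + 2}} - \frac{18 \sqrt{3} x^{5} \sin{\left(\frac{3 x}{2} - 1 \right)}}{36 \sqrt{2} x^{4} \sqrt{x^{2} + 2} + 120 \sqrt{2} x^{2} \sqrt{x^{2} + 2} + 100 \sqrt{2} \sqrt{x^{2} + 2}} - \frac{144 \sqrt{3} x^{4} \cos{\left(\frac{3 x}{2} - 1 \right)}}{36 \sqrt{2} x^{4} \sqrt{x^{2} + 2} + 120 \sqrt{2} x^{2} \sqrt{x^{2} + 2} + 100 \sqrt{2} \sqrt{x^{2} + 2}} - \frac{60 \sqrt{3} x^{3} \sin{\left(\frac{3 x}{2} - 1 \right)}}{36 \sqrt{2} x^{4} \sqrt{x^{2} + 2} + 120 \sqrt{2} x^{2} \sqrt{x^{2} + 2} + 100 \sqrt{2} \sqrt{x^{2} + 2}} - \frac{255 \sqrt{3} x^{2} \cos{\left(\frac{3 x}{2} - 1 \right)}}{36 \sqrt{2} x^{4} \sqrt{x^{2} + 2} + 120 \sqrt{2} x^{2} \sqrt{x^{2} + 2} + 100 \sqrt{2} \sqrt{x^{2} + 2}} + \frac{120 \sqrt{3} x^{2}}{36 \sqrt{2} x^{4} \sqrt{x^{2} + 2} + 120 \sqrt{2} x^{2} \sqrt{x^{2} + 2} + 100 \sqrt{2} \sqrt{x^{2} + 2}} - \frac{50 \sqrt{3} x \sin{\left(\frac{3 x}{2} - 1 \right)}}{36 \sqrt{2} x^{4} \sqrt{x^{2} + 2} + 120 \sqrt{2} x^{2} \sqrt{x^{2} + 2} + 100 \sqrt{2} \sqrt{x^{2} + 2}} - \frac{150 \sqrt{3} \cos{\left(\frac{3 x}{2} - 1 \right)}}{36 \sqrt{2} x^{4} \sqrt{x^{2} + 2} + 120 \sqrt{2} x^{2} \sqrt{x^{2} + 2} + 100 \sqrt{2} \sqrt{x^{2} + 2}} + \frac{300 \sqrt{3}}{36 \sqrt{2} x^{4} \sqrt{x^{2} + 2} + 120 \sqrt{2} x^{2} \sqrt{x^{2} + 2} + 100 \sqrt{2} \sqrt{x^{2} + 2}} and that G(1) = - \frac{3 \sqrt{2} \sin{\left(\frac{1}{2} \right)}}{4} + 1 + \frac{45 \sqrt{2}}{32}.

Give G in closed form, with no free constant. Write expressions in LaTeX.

Recognize the product-rule pattern: G'(x) = u'v + uv' with u = - \sqrt{\frac{3 x^{2}}{2} + 3}, v = - \frac{5 x}{2 \left(x^{2} + \frac{5}{3}\right)} + \frac{\sin{\left(\frac{3 x}{2} - 1 \right)}}{2}, so integration by parts undoes it.
A general antiderivative is - \sqrt{\frac{3 x^{2}}{2} + 3} \left(- \frac{5 x}{2 \left(x^{2} + \frac{5}{3}\right)} + \frac{\sin{\left(\frac{3 x}{2} - 1 \right)}}{2}\right) + C.
The condition gives C = - \frac{3 \sqrt{2} \sin{\left(\frac{1}{2} \right)}}{4} + 1 + \frac{45 \sqrt{2}}{32} - (- \frac{3 \sqrt{2} \sin{\left(\frac{1}{2} \right)}}{4} + \frac{45 \sqrt{2}}{32}) = 1.
So G(x) = \frac{5 x \sqrt{\frac{3 x^{2}}{2} + 3}}{2 x^{2} + \frac{10}{3}} - \frac{\sqrt{\frac{3 x^{2}}{2} + 3} \sin{\left(\frac{3 x}{2} - 1 \right)}}{2} + 1.
Check: d/dx[\frac{5 x \sqrt{\frac{3 x^{2}}{2} + 3}}{2 x^{2} + \frac{10}{3}} - \frac{\sqrt{\frac{3 x^{2}}{2} + 3} \sin{\left(\frac{3 x}{2} - 1 \right)}}{2} + 1] = \frac{- 27 \sqrt{3} x^{6} \sqrt{x^{2} + 2} \cos{\left(\frac{3 x}{2} - 1 \right)} - 18 \sqrt{3} x^{5} \sqrt{x^{2} + 2} \sin{\left(\frac{3 x}{2} - 1 \right)} - 144 \sqrt{3} x^{4} \sqrt{x^{2} + 2} \cos{\left(\frac{3 x}{2} - 1 \right)} - 60 \sqrt{3} x^{3} \sqrt{x^{2} + 2} \sin{\left(\frac{3 x}{2} - 1 \right)} - 255 \sqrt{3} x^{2} \sqrt{x^{2} + 2} \cos{\left(\frac{3 x}{2} - 1 \right)} + 120 \sqrt{3} x^{2} \sqrt{x^{2} + 2} - 50 \sqrt{3} x \sqrt{x^{2} + 2} \sin{\left(\frac{3 x}{2} - 1 \right)} - 150 \sqrt{3} \sqrt{x^{2} + 2} \cos{\left(\frac{3 x}{2} - 1 \right)} + 300 \sqrt{3} \sqrt{x^{2} + 2}}{36 \sqrt{2} x^{6} + 192 \sqrt{2} x^{4} + 340 \sqrt{2} x^{2} + 200 \sqrt{2}}, which equals G'(x).

G(x) = \frac{5 x \sqrt{\frac{3 x^{2}}{2} + 3}}{2 x^{2} + \frac{10}{3}} - \frac{\sqrt{\frac{3 x^{2}}{2} + 3} \sin{\left(\frac{3 x}{2} - 1 \right)}}{2} + 1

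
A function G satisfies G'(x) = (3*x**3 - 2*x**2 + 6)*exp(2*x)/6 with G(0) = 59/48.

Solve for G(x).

G'(x) has the shape u'v + uv' for u = x**3/4 - 13*x**2/24 + 13*x/24 + 11/48 and v = exp(2*x) — it is the derivative of the product u*v.
A general antiderivative is (12*x**3 - 26*x**2 + 26*x + 11)*exp(2*x)/48 + C.
The condition gives C = 59/48 - (11/48) = 1.
So G(x) = x**3*exp(2*x)/4 - 13*x**2*exp(2*x)/24 + 13*x*exp(2*x)/24 + 11*exp(2*x)/48 + 1.
Check: d/dx[x**3*exp(2*x)/4 - 13*x**2*exp(2*x)/24 + 13*x*exp(2*x)/24 + 11*exp(2*x)/48 + 1] = x**3*exp(2*x)/2 - x**2*exp(2*x)/3 + exp(2*x), which equals G'(x).

G(x) = x**3*exp(2*x)/4 - 13*x**2*exp(2*x)/24 + 13*x*exp(2*x)/24 + 11*exp(2*x)/48 + 1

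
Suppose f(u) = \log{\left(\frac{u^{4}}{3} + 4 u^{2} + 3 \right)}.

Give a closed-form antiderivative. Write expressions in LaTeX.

An antiderivative is F(u) = u \log{\left(\frac{u^{4}}{3} + 4 u^{2} + 3 \right)} - 4 u + 2 \sqrt{3} \sqrt{2 - \sqrt{3}} \operatorname{atan}{\left(\frac{\sqrt{3} u}{3 \sqrt{2 - \sqrt{3}}} \right)} + 2 \sqrt{3} \sqrt{\sqrt{3} + 2} \operatorname{atan}{\left(\frac{\sqrt{3} u}{3 \sqrt{\sqrt{3} + 2}} \right)}.

An antiderivative F(u) passes only if d/du[F] lands on f(u) exactly.
Check: d/du[u \log{\left(\frac{u^{4}}{3} + 4 u^{2} + 3 \right)} - 4 u + 2 \sqrt{3} \sqrt{2 - \sqrt{3}} \operatorname{atan}{\left(\frac{\sqrt{3} u}{3 \sqrt{2 - \sqrt{3}}} \right)} + 2 \sqrt{3} \sqrt{\sqrt{3} + 2} \operatorname{atan}{\left(\frac{\sqrt{3} u}{3 \sqrt{\sqrt{3} + 2}} \right)}] = \log{\left(\frac{u^{4}}{3} + 4 u^{2} + 3 \right)} = f(u).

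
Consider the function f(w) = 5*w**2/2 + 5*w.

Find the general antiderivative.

Integrate term by term and add the pieces.
Check: d/dw[5*w**3/6 + 5*w**2/2] = 5*w**2/2 + 5*w = f(w).

F(w) = 5*w**3/6 + 5*w**2/2 + C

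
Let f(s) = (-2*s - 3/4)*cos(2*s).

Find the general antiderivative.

Whatever form F(s) takes, F'(s) = f(s) is non-negotiable.
Check: d/ds[(-8*s*sin(2*s) - 3*sin(2*s) - 4*cos(2*s))/8] = -2*s*cos(2*s) - 3*cos(2*s)/4, which equals f(s).

F(s) = (-8*s*sin(2*s) - 3*sin(2*s) - 4*cos(2*s))/8 + C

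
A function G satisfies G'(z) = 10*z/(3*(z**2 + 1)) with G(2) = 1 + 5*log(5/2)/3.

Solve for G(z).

G(z) = 5*log(z**2 + 1)/3 - 5*log(2)/3 + 1

G'(z) matches the chain-rule pattern g'(h)*h' with inner function h(z) = z**2/2 + 1/2; substituting u = h(z) collapses the integral.
A general antiderivative is 5*log(z**2/2 + 1/2)/3 + C.
The condition gives C = 1 + 5*log(5/2)/3 - (5*log(5/2)/3) = 1.
So G(z) = 5*log(z**2 + 1)/3 - 5*log(2)/3 + 1.
Check: d/dz[5*log(z**2 + 1)/3 - 5*log(2)/3 + 1] = 10*z/(3*z**2 + 3), which equals G'(z).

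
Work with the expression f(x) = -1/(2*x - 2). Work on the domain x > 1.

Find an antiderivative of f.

An antiderivative is F(x) = -log(x - 1)/2.

Recover f(x) by differentiating a candidate F(x); any mismatch rules it out.
Check: d/dx[-log(x - 1)/2] = -1/(2*x - 2) = f(x).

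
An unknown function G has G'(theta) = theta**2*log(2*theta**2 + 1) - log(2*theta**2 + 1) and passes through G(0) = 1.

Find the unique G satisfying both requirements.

G(theta) = theta**3*log(2*theta**2 + 1)/3 - 2*theta**3/9 - theta*log(2*theta**2 + 1) + 7*theta/3 - 7*sqrt(2)*atan(sqrt(2)*theta)/6 + 1

Integrate term by term and add the pieces.
A general antiderivative is -2*theta**3/9 + 7*theta/3 + (theta**3/3 - theta)*log(2*theta**2 + 1) - 7*sqrt(2)*atan(sqrt(2)*theta)/6 + C.
The condition gives C = 1 - (0) = 1.
So G(theta) = theta**3*log(2*theta**2 + 1)/3 - 2*theta**3/9 - theta*log(2*theta**2 + 1) + 7*theta/3 - 7*sqrt(2)*atan(sqrt(2)*theta)/6 + 1.
Check: d/dtheta[theta**3*log(2*theta**2 + 1)/3 - 2*theta**3/9 - theta*log(2*theta**2 + 1) + 7*theta/3 - 7*sqrt(2)*atan(sqrt(2)*theta)/6 + 1] = theta**2*log(2*theta**2 + 1) - log(2*theta**2 + 1) = G'(theta).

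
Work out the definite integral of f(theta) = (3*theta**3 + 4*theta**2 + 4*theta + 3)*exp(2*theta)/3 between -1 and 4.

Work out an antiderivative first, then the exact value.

Recognize the product-rule pattern: f = u'v + uv' with u = theta**3/2 - theta**2/12 + 3*theta/4 + 1/8, v = exp(2*theta), so integration by parts undoes it.
F(theta) = theta**3*exp(2*theta)/2 - theta**2*exp(2*theta)/12 + 3*theta*exp(2*theta)/4 + exp(2*theta)/8 is an antiderivative of f.
Check: d/dtheta[theta**3*exp(2*theta)/2 - theta**2*exp(2*theta)/12 + 3*theta*exp(2*theta)/4 + exp(2*theta)/8] = theta**3*exp(2*theta) + 4*theta**2*exp(2*theta)/3 + 4*theta*exp(2*theta)/3 + exp(2*theta), which equals f(theta).
F(4) = 811*exp(8)/24; F(-1) = -29*exp(-2)/24.
Integral = F(4) - F(-1) = 29*exp(-2)/24 + 811*exp(8)/24.

Antiderivative: F(theta) = theta**3*exp(2*theta)/2 - theta**2*exp(2*theta)/12 + 3*theta*exp(2*theta)/4 + exp(2*theta)/8; value = 29*exp(-2)/24 + 811*exp(8)/24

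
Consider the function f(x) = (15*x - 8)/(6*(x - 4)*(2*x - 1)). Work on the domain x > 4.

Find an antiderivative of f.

Factor the denominator (6*(x - 4)*(2*x - 1)) and decompose: f = 1/(42*(2*x - 1)) + 26/(21*(x - 4)); each piece integrates to a log, atan, or power term.
Check: d/dx[(104*log(x - 4) + log(x - 1/2))/84] = (15*x - 8)/(12*x**2 - 54*x + 24), which equals f(x).

An antiderivative is F(x) = (104*log(x - 4) + log(x - 1/2))/84.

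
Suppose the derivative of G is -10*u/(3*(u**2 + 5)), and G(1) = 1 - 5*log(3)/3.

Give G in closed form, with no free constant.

G(u) = -5*log(u**2 + 5)/3 + 1 + 5*log(2)/3

G'(u) matches the chain-rule pattern g'(h)*h' with inner function h(u) = u**2/2 + 5/2; substituting w = h(u) collapses the integral.
A general antiderivative is -5*log(u**2/2 + 5/2)/3 + C.
The condition gives C = 1 - 5*log(3)/3 - (-5*log(3)/3) = 1.
So G(u) = -5*log(u**2 + 5)/3 + 1 + 5*log(2)/3.
Check: d/du[-5*log(u**2 + 5)/3 + 1 + 5*log(2)/3] = -10*u/(3*u**2 + 15), which equals G'(u).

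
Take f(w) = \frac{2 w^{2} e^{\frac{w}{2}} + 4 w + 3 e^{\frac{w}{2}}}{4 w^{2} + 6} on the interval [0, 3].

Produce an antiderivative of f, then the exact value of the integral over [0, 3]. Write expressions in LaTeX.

Any candidate F(w) must reproduce f(w) exactly when differentiated.
F(w) = e^{\frac{w}{2}} + \frac{\log{\left(2 w^{2} + 3 \right)}}{2} is an antiderivative of f.
Check: d/dw[e^{\frac{w}{2}} + \frac{\log{\left(2 w^{2} + 3 \right)}}{2}] = \frac{2 w^{2} e^{\frac{w}{2}} + 4 w + 3 e^{\frac{w}{2}}}{4 w^{2} + 6} = f(w).
F(3) = \frac{\log{\left(21 \right)}}{2} + e^{\frac{3}{2}}; F(0) = \frac{\log{\left(3 \right)}}{2} + 1.
Integral = F(3) - F(0) = -1 - \frac{\log{\left(3 \right)}}{2} + \frac{\log{\left(21 \right)}}{2} + e^{\frac{3}{2}}.

Antiderivative: F(w) = e^{\frac{w}{2}} + \frac{\log{\left(2 w^{2} + 3 \right)}}{2}; value = -1 - \frac{\log{\left(3 \right)}}{2} + \frac{\log{\left(21 \right)}}{2} + e^{\frac{3}{2}}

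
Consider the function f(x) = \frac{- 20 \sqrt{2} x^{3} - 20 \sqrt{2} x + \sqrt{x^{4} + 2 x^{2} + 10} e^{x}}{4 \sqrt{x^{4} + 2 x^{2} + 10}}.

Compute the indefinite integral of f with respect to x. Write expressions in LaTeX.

F(x) = - 5 \sqrt{\frac{x^{4}}{2} + x^{2} + 5} + \frac{e^{x}}{4} + C

An antiderivative F(x) passes only if d/dx[F] lands on f(x) exactly.
Check: d/dx[- 5 \sqrt{\frac{x^{4}}{2} + x^{2} + 5} + \frac{e^{x}}{4}] = \frac{- 20 \sqrt{2} x^{3} - 20 \sqrt{2} x + \sqrt{x^{4} + 2 x^{2} + 10} e^{x}}{4 \sqrt{x^{4} + 2 x^{2} + 10}} = f(x).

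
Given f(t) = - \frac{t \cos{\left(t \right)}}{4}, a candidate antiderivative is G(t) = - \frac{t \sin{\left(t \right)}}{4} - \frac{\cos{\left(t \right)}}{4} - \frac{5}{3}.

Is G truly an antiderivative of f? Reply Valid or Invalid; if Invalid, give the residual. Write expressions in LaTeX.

d/dt[G] = - \frac{t \cos{\left(t \right)}}{4}
This equals f(t) exactly, so the claim holds.

Valid - the claim checks out under differentiation.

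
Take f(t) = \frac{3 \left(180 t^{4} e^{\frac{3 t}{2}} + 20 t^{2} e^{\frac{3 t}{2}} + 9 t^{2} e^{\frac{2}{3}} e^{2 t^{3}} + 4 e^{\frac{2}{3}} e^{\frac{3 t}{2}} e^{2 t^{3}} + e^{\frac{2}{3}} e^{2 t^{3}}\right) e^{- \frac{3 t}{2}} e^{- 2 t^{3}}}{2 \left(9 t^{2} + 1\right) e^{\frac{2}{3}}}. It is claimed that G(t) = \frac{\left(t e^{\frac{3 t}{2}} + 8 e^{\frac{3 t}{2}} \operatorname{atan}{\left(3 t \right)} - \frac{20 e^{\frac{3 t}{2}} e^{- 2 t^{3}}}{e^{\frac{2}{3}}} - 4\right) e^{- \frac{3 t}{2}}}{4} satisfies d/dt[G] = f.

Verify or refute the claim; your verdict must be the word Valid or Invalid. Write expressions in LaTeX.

Invalid: d/dt[G] - f = \frac{1}{4}, which is not 0.

d/dt[G] = \frac{1080 t^{4} e^{\frac{3 t}{2}} + 9 t^{2} e^{\frac{2}{3}} e^{\frac{3 t}{2}} e^{2 t^{3}} + 120 t^{2} e^{\frac{3 t}{2}} + 54 t^{2} e^{\frac{2}{3}} e^{2 t^{3}} + 25 e^{\frac{2}{3}} e^{\frac{3 t}{2}} e^{2 t^{3}} + 6 e^{\frac{2}{3}} e^{2 t^{3}}}{36 t^{2} e^{\frac{2}{3}} e^{\frac{3 t}{2}} e^{2 t^{3}} + 4 e^{\frac{2}{3}} e^{\frac{3 t}{2}} e^{2 t^{3}}}
d/dt[G] - f(t) = \frac{1}{4} != 0.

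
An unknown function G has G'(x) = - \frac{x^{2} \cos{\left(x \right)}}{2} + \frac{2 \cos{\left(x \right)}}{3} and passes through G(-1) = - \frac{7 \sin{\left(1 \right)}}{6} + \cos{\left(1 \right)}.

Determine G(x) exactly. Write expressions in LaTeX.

G(x) = - \frac{x^{2} \sin{\left(x \right)}}{2} - x \cos{\left(x \right)} + \frac{5 \sin{\left(x \right)}}{3}

Integrate term by term and add the pieces.
A general antiderivative is - \frac{x^{2} \sin{\left(x \right)}}{2} - x \cos{\left(x \right)} + \frac{5 \sin{\left(x \right)}}{3} + C.
The condition gives C = - \frac{7 \sin{\left(1 \right)}}{6} + \cos{\left(1 \right)} - (- \frac{7 \sin{\left(1 \right)}}{6} + \cos{\left(1 \right)}) = 0.
So G(x) = - \frac{x^{2} \sin{\left(x \right)}}{2} - x \cos{\left(x \right)} + \frac{5 \sin{\left(x \right)}}{3}.
Check: d/dx[- \frac{x^{2} \sin{\left(x \right)}}{2} - x \cos{\left(x \right)} + \frac{5 \sin{\left(x \right)}}{3}] = - \frac{x^{2} \cos{\left(x \right)}}{2} + \frac{2 \cos{\left(x \right)}}{3} = G'(x).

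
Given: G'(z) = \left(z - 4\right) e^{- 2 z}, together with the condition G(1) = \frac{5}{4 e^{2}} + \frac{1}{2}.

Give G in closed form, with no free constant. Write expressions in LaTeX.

G(z) = - \frac{z e^{- 2 z}}{2} + \frac{1}{2} + \frac{7 e^{- 2 z}}{4}

Recognize the product-rule pattern: G'(z) = u'v + uv' with u = \frac{7}{4} - \frac{z}{2}, v = e^{- 2 z}, so integration by parts undoes it.
A general antiderivative is \frac{\left(7 - 2 z\right) e^{- 2 z}}{4} + C.
The condition gives C = \frac{5}{4 e^{2}} + \frac{1}{2} - (\frac{5}{4 e^{2}}) = \frac{1}{2}.
So G(z) = - \frac{z e^{- 2 z}}{2} + \frac{1}{2} + \frac{7 e^{- 2 z}}{4}.
Check: d/dz[- \frac{z e^{- 2 z}}{2} + \frac{1}{2} + \frac{7 e^{- 2 z}}{4}] = \left(z - 4\right) e^{- 2 z} = G'(z).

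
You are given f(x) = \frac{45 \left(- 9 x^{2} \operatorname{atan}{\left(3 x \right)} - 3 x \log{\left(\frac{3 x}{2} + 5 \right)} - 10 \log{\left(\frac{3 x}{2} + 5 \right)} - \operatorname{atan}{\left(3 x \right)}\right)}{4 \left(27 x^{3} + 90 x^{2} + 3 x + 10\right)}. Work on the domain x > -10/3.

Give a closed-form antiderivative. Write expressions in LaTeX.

An antiderivative is F(x) = - \frac{15 \log{\left(\frac{3 x}{2} + 5 \right)} \operatorname{atan}{\left(3 x \right)}}{4}.

Recognize the product-rule pattern: f = u'v + uv' with u = - \frac{15 \operatorname{atan}{\left(3 x \right)}}{4}, v = \log{\left(\frac{3 x}{2} + 5 \right)}, so integration by parts undoes it.
Check: d/dx[- \frac{15 \log{\left(\frac{3 x}{2} + 5 \right)} \operatorname{atan}{\left(3 x \right)}}{4}] = \frac{- 405 x^{2} \operatorname{atan}{\left(3 x \right)} - 135 x \log{\left(\frac{3 x}{2} + 5 \right)} - 450 \log{\left(\frac{3 x}{2} + 5 \right)} - 45 \operatorname{atan}{\left(3 x \right)}}{108 x^{3} + 360 x^{2} + 12 x + 40}, which equals f(x).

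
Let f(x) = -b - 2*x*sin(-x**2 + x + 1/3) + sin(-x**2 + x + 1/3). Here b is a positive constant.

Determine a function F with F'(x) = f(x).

Integrate term by term and add the pieces.
Check: d/dx[-b*x - cos(-x**2 + x + 1/3)] = -b - 2*x*sin(-x**2 + x + 1/3) + sin(-x**2 + x + 1/3) = f(x).

An antiderivative is F(x) = -b*x - cos(-x**2 + x + 1/3).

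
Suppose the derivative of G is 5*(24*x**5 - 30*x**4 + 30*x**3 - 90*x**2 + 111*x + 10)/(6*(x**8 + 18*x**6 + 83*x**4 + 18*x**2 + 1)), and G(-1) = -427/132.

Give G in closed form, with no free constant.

Recognize the product-rule pattern: G'(x) = u'v + uv' with u = -5/(3*(x**4/3 + 3*x**2 + 1/3)), v = 2*x**2 - 5*x/3 + 5/4, so integration by parts undoes it.
A general antiderivative is -5*(2*x**2 - 5*x/3 + 5/4)/(3*(x**4/3 + 3*x**2 + 1/3)) + C.
The condition gives C = -427/132 - (-295/132) = -1.
So G(x) = -5*(2*x**2 - 5*x/3 + 5/4)/(3*(x**4/3 + 3*x**2 + 1/3)) - 1.
Check: d/dx[-5*(2*x**2 - 5*x/3 + 5/4)/(3*(x**4/3 + 3*x**2 + 1/3)) - 1] = (120*x**5 - 150*x**4 + 150*x**3 - 450*x**2 + 555*x + 50)/(6*x**8 + 108*x**6 + 498*x**4 + 108*x**2 + 6), which equals G'(x).

G(x) = -5*(2*x**2 - 5*x/3 + 5/4)/(3*(x**4/3 + 3*x**2 + 1/3)) - 1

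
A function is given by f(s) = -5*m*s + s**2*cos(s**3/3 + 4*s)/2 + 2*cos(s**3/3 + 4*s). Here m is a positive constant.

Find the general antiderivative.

The integrand splits into summands that can be handled one at a time.
Check: d/ds[-5*m*s**2/2 + sin(s**3/3 + 4*s)/2] = -5*m*s + s**2*cos(s**3/3 + 4*s)/2 + 2*cos(s**3/3 + 4*s) = f(s).

F(s) = -5*m*s**2/2 + sin(s**3/3 + 4*s)/2 + C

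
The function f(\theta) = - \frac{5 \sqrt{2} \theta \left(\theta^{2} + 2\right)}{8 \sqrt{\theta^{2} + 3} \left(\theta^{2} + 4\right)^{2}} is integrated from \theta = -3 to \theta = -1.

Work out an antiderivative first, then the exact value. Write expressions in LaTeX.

f has the shape u'v + uv' for u = \frac{5}{8 \left(\frac{\theta^{2}}{2} + 2\right)} and v = \sqrt{\frac{\theta^{2}}{2} + \frac{3}{2}} — it is the derivative of the product u*v.
F(\theta) = \frac{5 \sqrt{2} \sqrt{\theta^{2} + 3}}{8 \left(\theta^{2} + 4\right)} is an antiderivative of f.
Check: d/d\theta[\frac{5 \sqrt{2} \sqrt{\theta^{2} + 3}}{8 \left(\theta^{2} + 4\right)}] = \frac{- 5 \sqrt{2} \theta^{3} - 10 \sqrt{2} \theta}{8 \theta^{4} \sqrt{\theta^{2} + 3} + 64 \theta^{2} \sqrt{\theta^{2} + 3} + 128 \sqrt{\theta^{2} + 3}}, which equals f(\theta).
F(-1) = \frac{\sqrt{2}}{4}; F(-3) = \frac{5 \sqrt{6}}{52}.
Integral = F(-1) - F(-3) = - \frac{5 \sqrt{6}}{52} + \frac{\sqrt{2}}{4}.

Antiderivative: F(\theta) = \frac{5 \sqrt{2} \sqrt{\theta^{2} + 3}}{8 \left(\theta^{2} + 4\right)}; value = - \frac{5 \sqrt{6}}{52} + \frac{\sqrt{2}}{4}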